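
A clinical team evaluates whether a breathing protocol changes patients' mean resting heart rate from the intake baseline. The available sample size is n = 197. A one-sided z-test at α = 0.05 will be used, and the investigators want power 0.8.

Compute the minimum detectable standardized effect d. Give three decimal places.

Required noncentrality: δ = z_{0.05} + z_{0.20} = 1.645 + 0.842 = 2.486.
δ = d·√n ⇒ d = δ/√n = 2.486/√197 = 0.1772.

d ≈ 0.177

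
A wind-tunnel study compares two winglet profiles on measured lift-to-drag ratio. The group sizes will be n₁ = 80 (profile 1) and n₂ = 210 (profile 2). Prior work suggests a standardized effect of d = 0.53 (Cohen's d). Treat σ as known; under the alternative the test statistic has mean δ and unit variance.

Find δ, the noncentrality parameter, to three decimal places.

The noncentrality parameter scales effect size by the design's sample-size factor: δ = d / √(1/n₁ + 1/n₂) = 0.53 / √(1/80 + 1/210) = 4.0340

δ ≈ 4.034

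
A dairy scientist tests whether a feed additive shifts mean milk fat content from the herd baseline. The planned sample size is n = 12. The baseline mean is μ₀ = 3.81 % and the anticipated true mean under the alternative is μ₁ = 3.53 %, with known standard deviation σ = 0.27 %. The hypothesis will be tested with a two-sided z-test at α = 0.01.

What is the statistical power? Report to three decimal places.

Standardized effect: d = |μ₁ − μ₀| / σ = |3.53 − 3.81| / 0.27 = 1.0370
Noncentrality parameter: δ = d·√n = 1.0370 × √12 = 3.5924
Two-sided α = 0.01 → critical value z_{0.005} = 2.576.
Power = Φ(δ − 2.576) + Φ(−δ − 2.576) = Φ(1.017) + Φ(-6.168) = 0.8453 + 0.0000 = 0.8453.

Power ≈ 0.845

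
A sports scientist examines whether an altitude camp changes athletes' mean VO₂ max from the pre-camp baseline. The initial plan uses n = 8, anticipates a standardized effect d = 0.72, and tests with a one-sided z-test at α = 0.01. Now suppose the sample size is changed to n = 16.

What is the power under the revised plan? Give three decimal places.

Power ≈ 0.710

With n = 16: δ = d·√n = 0.72 × √16 = 2.8800. Critical value z_{0.01} = 2.326.
Revised power = P(Z > 2.326 − δ) = Φ(0.554) = 0.7101.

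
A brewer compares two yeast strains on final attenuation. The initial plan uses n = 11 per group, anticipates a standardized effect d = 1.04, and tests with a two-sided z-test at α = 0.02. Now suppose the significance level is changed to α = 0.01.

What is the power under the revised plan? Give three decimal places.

δ = d·√(n/2) = 1.04 × √(11/2) = 2.4390 (unchanged). New critical value: z_{0.005} = 2.576.
Revised power = Φ(δ − 2.576) + Φ(−δ − 2.576) = Φ(-0.137) + Φ(-5.015) = 0.4456 + 0.0000 = 0.4456.

Power ≈ 0.446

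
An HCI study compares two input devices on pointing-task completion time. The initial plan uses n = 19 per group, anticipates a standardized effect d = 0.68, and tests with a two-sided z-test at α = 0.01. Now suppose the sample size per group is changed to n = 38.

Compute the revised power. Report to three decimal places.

With n = 38 per group: δ = d·√(n/2) = 0.68 × √(38/2) = 2.9641. Critical value z_{0.005} = 2.576.
Revised power = Φ(δ − 2.576) + Φ(−δ − 2.576) = Φ(0.388) + Φ(-5.540) = 0.6511 + 0.0000 = 0.6511.

Power ≈ 0.651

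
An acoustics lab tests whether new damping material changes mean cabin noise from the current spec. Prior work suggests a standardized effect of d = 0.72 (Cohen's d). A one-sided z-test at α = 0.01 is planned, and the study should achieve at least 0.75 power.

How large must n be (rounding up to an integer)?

For power 0.75 need Φ(δ − z_{0.01}) = 0.75, so δ = z_{0.01} + z_{0.25} = 2.326 + 0.674 = 3.001.
δ = d·√n ⇒ n = (δ/d)² = (3.001 / 0.72)² = 17.37.
Round up to the next whole unit.

n = 18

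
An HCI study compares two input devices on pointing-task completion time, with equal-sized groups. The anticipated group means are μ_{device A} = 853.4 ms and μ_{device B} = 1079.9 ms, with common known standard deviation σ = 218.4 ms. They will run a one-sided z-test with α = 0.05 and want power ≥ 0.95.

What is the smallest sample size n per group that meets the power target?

Standardized effect: d = |μ_{device A} − μ_{device B}| / σ = |853.4 − 1079.9| / 218.4 = 1.0371
Set Φ(δ − 1.645) = 0.95; then δ − 1.645 = Φ⁻¹(0.95) = 1.645, giving δ = 3.290.
δ = d·√(n/2) ⇒ n = 2(δ/d)² = 2 × (3.290 / 1.0371)² = 20.12.
Round up to the next whole unit.

n = 21 per group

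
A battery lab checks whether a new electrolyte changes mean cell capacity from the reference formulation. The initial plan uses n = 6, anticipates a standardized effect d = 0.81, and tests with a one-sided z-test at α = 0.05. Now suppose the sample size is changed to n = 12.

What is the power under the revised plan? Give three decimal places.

Power ≈ 0.877

With n = 12: δ = d·√n = 0.81 × √12 = 2.8059. Critical value z_{0.05} = 1.645.
Revised power = Φ(δ − 1.645) = Φ(1.161) = 0.8772.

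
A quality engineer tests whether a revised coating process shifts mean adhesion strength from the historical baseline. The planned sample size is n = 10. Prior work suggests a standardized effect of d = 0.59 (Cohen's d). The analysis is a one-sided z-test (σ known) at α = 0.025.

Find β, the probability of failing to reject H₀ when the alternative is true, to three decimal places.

β ≈ 0.538

Noncentrality parameter: δ = d·√n = 0.59 × √10 = 1.8657
One-sided α = 0.025 → critical value z_{0.025} = 1.960.
Power = Φ(δ − 1.960) = Φ(-0.094) = 0.4625.
Type II error: β = 1 − power = 1 − 0.4625 = 0.5375.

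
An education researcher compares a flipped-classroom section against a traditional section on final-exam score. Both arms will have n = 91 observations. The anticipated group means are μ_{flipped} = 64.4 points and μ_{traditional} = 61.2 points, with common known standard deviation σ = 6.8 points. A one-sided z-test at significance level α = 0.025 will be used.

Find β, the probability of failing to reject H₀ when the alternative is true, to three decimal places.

β ≈ 0.112

Standardized effect: d = |μ_{flipped} − μ_{traditional}| / σ = |64.4 − 61.2| / 6.8 = 0.4706
Noncentrality parameter: δ = d·√(n/2) = 0.4706 × √(91/2) = 3.1743
Critical value for a one-sided test at α = 0.025: z_α = 1.960.
Power = Φ(δ − 1.960) = Φ(1.214) = 0.8877.
Type II error: β = 1 − power = 1 − 0.8877 = 0.1123.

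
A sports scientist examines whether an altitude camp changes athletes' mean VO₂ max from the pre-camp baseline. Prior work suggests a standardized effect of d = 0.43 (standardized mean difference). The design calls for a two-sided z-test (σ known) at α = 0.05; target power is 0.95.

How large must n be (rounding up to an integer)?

n = 71

Set Φ(δ − 1.960) = 0.95; then δ − 1.960 = Φ⁻¹(0.95) = 1.645, giving δ = 3.605.
(For δ > 0 the lower-tail rejection region contributes negligibly to power, so the one-term inversion is standard.)
δ = d·√n ⇒ n = (δ/d)² = (3.605 / 0.43)² = 70.28.
Rounding up, n = 71.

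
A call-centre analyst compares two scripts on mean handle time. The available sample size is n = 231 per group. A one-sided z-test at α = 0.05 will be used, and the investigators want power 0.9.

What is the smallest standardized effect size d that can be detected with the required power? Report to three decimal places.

Required noncentrality: δ = z_{0.05} + z_{0.10} = 1.645 + 1.282 = 2.926.
δ = d·√(n/2) ⇒ d = δ/√(n/2) = 2.926/√(231/2) = 0.2723.

d ≈ 0.272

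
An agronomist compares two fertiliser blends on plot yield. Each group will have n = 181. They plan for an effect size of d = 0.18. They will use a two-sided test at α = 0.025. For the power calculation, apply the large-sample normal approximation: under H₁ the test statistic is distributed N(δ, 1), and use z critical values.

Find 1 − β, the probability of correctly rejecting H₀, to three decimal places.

Noncentrality parameter: δ = d·√(n/2) = 0.18 × √(181/2) = 1.7124
Critical value for a two-sided test at α = 0.025: z_{α/2} = 2.241.
Power = Φ(δ − 2.241) + Φ(−δ − 2.241) = Φ(-0.529) + Φ(-3.954) = 0.2984 + 0.0000 = 0.2984.

Power ≈ 0.298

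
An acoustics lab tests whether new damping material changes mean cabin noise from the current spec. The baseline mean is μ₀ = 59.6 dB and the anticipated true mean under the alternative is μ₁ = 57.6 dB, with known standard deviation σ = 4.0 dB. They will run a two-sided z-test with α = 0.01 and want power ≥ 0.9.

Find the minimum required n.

n = 60

Standardized effect: d = |μ₁ − μ₀| / σ = |57.6 − 59.6| / 4.0 = 0.5000
For power 0.9 need Φ(δ − z_{0.005}) = 0.9, so δ = z_{0.005} + z_{0.10} = 2.576 + 1.282 = 3.857.
(Ignoring the negligible lower-tail rejection probability gives the usual closed-form inversion.)
δ = d·√n ⇒ n = (δ/d)² = (3.857 / 0.5000)² = 59.52.
Round up to the next whole unit.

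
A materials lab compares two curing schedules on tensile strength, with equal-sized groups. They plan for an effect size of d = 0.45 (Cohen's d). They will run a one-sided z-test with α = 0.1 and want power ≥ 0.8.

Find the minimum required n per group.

For power 0.8 need Φ(δ − z_{0.1}) = 0.8, so δ = z_{0.1} + z_{0.20} = 1.282 + 0.842 = 2.123.
δ = d·√(n/2) ⇒ n = 2(δ/d)² = 2 × (2.123 / 0.45)² = 44.52.
Rounding up, n = 45 per group.

n = 45 per group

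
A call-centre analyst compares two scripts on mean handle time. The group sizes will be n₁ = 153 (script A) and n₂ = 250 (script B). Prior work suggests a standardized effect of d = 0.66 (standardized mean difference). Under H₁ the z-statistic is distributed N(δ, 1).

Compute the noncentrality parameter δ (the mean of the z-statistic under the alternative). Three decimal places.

The noncentrality parameter scales effect size by the design's sample-size factor: δ = d / √(1/n₁ + 1/n₂) = 0.66 / √(1/153 + 1/250) = 6.4299

δ ≈ 6.430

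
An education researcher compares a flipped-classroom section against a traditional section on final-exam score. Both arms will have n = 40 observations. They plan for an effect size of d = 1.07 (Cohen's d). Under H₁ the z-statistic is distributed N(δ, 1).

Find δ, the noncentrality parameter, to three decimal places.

δ ≈ 4.785

δ = d·√(n/2) = 1.07 × √(40/2) = 4.7852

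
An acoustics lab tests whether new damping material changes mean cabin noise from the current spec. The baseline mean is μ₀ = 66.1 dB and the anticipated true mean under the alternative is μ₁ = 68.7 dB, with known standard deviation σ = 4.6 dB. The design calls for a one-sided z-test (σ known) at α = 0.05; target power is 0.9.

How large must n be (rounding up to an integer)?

Standardized effect: d = |μ₁ − μ₀| / σ = |68.7 − 66.1| / 4.6 = 0.5652
For power 0.9 need Φ(δ − z_{0.05}) = 0.9, so δ = z_{0.05} + z_{0.10} = 1.645 + 1.282 = 2.926.
δ = d·√n ⇒ n = (δ/d)² = (2.926 / 0.5652)² = 26.81.
Round up to the next whole unit.

n = 27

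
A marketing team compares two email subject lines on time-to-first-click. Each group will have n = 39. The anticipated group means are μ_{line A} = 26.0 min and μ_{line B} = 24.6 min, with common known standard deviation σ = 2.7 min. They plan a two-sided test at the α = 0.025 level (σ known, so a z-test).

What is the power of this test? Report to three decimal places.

Power ≈ 0.519

Standardized effect: d = |μ_{line A} − μ_{line B}| / σ = |26.0 − 24.6| / 2.7 = 0.5185
Noncentrality parameter: δ = d·√(n/2) = 0.5185 × √(39/2) = 2.2897
Critical value for a two-sided test at α = 0.025: z_{α/2} = 2.241.
Power = Φ(δ − 2.241) + Φ(−δ − 2.241) = Φ(0.048) + Φ(-4.531) = 0.5193 + 0.0000 = 0.5193.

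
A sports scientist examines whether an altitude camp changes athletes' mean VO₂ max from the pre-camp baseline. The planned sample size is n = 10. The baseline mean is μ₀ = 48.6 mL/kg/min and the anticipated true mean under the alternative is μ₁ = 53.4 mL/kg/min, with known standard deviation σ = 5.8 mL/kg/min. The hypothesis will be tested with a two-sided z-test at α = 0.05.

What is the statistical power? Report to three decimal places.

Standardized effect: d = |μ₁ − μ₀| / σ = |53.4 − 48.6| / 5.8 = 0.8276
Noncentrality parameter: δ = d·√n = 0.8276 × √10 = 2.6171
Two-sided α = 0.05 → critical value z_{0.025} = 1.960.
Power = Φ(δ − 1.960) + Φ(−δ − 1.960) = Φ(0.657) + Φ(-4.577) = 0.7444 + 0.0000 = 0.7444.

Power ≈ 0.744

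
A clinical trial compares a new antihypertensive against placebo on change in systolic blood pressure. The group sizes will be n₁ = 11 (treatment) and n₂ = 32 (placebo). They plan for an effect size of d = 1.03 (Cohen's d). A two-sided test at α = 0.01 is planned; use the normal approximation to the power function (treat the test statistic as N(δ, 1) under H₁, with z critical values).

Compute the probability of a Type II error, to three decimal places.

Noncentrality parameter: δ = d / √(1/n₁ + 1/n₂) = 1.03 / √(1/11 + 1/32) = 2.9470
Two-sided α = 0.01 → critical value z_{0.005} = 2.576.
Power = Φ(δ − 2.576) + Φ(−δ − 2.576) = Φ(0.371) + Φ(-5.523) = 0.6447 + 0.0000 = 0.6447.
Type II error: β = 1 − power = 1 − 0.6447 = 0.3553.

β ≈ 0.355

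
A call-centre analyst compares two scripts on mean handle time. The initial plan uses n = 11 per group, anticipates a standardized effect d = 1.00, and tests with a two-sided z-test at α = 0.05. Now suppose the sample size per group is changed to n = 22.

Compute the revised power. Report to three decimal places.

With n = 22 per group: δ = d·√(n/2) = 1.00 × √(22/2) = 3.3166. Critical value z_{0.025} = 1.960.
Revised power = Φ(δ − 1.960) + Φ(−δ − 1.960) = Φ(1.357) + Φ(-5.277) = 0.9126 + 0.0000 = 0.9126.

Power ≈ 0.913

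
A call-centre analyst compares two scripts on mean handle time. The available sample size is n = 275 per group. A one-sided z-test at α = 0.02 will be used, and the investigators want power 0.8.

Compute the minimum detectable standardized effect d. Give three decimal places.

Required noncentrality: δ = z_{0.02} + z_{0.20} = 2.054 + 0.842 = 2.895.
δ = d·√(n/2) ⇒ d = δ/√(n/2) = 2.895/√(275/2) = 0.2469.

d ≈ 0.247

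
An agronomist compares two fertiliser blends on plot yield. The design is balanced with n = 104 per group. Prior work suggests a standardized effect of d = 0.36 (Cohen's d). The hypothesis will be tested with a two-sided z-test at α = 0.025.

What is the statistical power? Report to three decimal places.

Noncentrality parameter: λ = d·√(n/2) = 0.36 × √(104/2) = 2.5960
Two-sided α = 0.025 → critical value z_{0.0125} = 2.241.
Power = Φ(λ − 2.241) + Φ(−λ − 2.241) = Φ(0.355) + Φ(-4.837) = 0.6386 + 0.0000 = 0.6386.

Power ≈ 0.639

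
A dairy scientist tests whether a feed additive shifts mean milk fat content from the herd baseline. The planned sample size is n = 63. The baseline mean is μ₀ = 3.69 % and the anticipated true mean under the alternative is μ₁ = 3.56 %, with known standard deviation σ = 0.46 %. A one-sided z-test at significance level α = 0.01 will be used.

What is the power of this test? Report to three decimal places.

Standardized effect: d = |μ₁ − μ₀| / σ = |3.56 − 3.69| / 0.46 = 0.2826
Noncentrality parameter: δ = d·√n = 0.2826 × √63 = 2.2431
Critical value for a one-sided test at α = 0.01: z_α = 2.326.
Power = Φ(δ − 2.326) = Φ(-0.083) = 0.4668.

Power ≈ 0.467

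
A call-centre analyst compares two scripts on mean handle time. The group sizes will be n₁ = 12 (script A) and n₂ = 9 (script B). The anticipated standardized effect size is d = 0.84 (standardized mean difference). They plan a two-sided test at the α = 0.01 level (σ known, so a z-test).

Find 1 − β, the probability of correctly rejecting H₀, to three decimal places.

Noncentrality parameter: δ = d / √(1/n₁ + 1/n₂) = 0.84 / √(1/12 + 1/9) = 1.9049
Critical value for a two-sided test at α = 0.01: z_{α/2} = 2.576.
Power = Φ(δ − 2.576) + Φ(−δ − 2.576) = Φ(-0.671) + Φ(-4.481) = 0.2511 + 0.0000 = 0.2511.

Power ≈ 0.251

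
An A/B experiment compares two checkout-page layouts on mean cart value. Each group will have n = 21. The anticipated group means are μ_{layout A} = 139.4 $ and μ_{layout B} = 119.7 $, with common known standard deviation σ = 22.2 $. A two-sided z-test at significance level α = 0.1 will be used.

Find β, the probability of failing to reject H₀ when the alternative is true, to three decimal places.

β ≈ 0.109

Standardized effect: d = |μ_{layout A} − μ_{layout B}| / σ = |139.4 − 119.7| / 22.2 = 0.8874
Noncentrality parameter: δ = d·√(n/2) = 0.8874 × √(21/2) = 2.8755
Two-sided α = 0.1 → critical value z_{0.05} = 1.645.
Power = Φ(δ − 1.645) + Φ(−δ − 1.645) = Φ(1.231) + Φ(-4.520) = 0.8908 + 0.0000 = 0.8908.
Type II error: β = 1 − power = 1 − 0.8908 = 0.1092.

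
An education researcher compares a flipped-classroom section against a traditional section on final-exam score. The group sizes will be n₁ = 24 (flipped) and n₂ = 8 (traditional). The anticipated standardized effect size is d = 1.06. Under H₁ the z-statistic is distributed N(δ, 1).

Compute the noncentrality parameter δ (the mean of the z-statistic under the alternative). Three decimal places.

The noncentrality parameter scales effect size by the design's sample-size factor: δ = d / √(1/n₁ + 1/n₂) = 1.06 / √(1/24 + 1/8) = 2.5965

δ ≈ 2.596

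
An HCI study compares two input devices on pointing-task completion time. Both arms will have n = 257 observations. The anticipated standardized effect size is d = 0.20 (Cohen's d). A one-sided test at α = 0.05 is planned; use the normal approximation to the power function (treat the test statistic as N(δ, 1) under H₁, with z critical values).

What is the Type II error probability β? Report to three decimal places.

β ≈ 0.267

Noncentrality parameter: δ = d·√(n/2) = 0.20 × √(257/2) = 2.2672
Critical value for a one-sided test at α = 0.05: z_α = 1.645.
Power = Φ(δ − 1.645) = Φ(0.622) = 0.7331.
Type II error: β = 1 − power = 1 − 0.7331 = 0.2669.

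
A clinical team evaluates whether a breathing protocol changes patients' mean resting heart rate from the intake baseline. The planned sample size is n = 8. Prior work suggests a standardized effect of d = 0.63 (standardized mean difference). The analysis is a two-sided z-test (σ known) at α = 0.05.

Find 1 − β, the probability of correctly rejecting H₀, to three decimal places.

Noncentrality parameter: δ = d·√n = 0.63 × √8 = 1.7819
Critical value for a two-sided test at α = 0.05: z_{α/2} = 1.960.
Power = Φ(δ − 1.960) + Φ(−δ − 1.960) = Φ(-0.178) + Φ(-3.742) = 0.4293 + 0.0001 = 0.4294.

Power ≈ 0.429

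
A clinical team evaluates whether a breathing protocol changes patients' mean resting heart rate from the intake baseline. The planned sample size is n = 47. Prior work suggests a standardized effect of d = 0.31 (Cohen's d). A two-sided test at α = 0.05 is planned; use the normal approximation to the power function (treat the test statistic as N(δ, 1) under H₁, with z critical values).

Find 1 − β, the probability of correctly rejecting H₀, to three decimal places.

Noncentrality parameter: δ = d·√n = 0.31 × √47 = 2.1253
Critical value for a two-sided test at α = 0.05: z_{α/2} = 1.960.
Power = Φ(δ − 1.960) + Φ(−δ − 1.960) = Φ(0.165) + Φ(-4.085) = 0.5656 + 0.0000 = 0.5657.

Power ≈ 0.566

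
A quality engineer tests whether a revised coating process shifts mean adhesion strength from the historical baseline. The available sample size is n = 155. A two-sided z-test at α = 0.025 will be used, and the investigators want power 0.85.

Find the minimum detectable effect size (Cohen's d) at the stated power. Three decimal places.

Need Φ(δ − 2.241) = 0.85, so δ = 2.241 + 1.036 = 3.278.
(Lower-tail contribution to power is negligible for δ > 0.)
δ = d·√n ⇒ d = δ/√n = 3.278/√155 = 0.2633.

d ≈ 0.263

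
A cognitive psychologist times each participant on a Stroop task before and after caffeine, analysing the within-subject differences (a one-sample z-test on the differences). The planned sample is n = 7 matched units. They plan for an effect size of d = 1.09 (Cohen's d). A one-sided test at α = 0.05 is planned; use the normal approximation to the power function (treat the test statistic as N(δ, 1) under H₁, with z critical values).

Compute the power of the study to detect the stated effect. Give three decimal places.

Noncentrality parameter: δ = d·√n = 1.09 × √7 = 2.8839
One-sided α = 0.05 → critical value z_{0.05} = 1.645.
Power = Φ(δ − 1.645) = Φ(1.239) = 0.8923.

Power ≈ 0.892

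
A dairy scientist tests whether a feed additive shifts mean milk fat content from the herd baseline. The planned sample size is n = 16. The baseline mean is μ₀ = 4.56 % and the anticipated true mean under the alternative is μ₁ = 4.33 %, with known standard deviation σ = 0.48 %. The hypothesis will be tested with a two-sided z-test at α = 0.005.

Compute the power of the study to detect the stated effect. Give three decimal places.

Standardized effect: d = |μ₁ − μ₀| / σ = |4.33 − 4.56| / 0.48 = 0.4792
Noncentrality parameter: δ = d·√n = 0.4792 × √16 = 1.9167
Critical value for a two-sided test at α = 0.005: z_{α/2} = 2.807.
Power = Φ(δ − 2.807) + Φ(−δ − 2.807) = Φ(-0.890) + Φ(-4.724) = 0.1866 + 0.0000 = 0.1866.

Power ≈ 0.187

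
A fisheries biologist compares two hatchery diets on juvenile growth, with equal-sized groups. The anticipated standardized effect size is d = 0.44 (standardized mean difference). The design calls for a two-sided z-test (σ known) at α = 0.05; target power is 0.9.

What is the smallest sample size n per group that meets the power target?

For power 0.9 need Φ(δ − z_{0.025}) = 0.9, so δ = z_{0.025} + z_{0.10} = 1.960 + 1.282 = 3.242.
(The Φ(−δ − z_{α/2}) term is vanishingly small for δ > 0 and is dropped in the standard sample-size formula.)
δ = d·√(n/2) ⇒ n = 2(δ/d)² = 2 × (3.242 / 0.44)² = 108.55.
Rounding up, n = 109 per group.

n = 109 per group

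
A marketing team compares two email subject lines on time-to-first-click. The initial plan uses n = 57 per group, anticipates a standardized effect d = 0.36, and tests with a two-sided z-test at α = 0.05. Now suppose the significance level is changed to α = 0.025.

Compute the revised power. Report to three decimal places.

δ = d·√(n/2) = 0.36 × √(57/2) = 1.9219 (unchanged). New critical value: z_{0.0125} = 2.241.
Revised power = Φ(δ − 2.241) + Φ(−δ − 2.241) = Φ(-0.320) + Φ(-4.163) = 0.3747 + 0.0000 = 0.3747.

Power ≈ 0.375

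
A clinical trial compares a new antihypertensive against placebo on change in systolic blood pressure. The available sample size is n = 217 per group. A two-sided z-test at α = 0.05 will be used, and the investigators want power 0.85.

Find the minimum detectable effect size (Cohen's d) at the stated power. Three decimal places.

d ≈ 0.288

Need Φ(δ − 1.960) = 0.85, so δ = 1.960 + 1.036 = 2.996.
(Lower-tail contribution to power is negligible for δ > 0.)
δ = d·√(n/2) ⇒ d = δ/√(n/2) = 2.996/√(217/2) = 0.2877.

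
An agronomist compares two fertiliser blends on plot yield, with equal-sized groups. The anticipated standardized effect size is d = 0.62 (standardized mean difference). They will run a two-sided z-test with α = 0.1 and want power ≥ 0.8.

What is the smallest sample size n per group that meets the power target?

For power 0.8 need Φ(δ − z_{0.05}) = 0.8, so δ = z_{0.05} + z_{0.20} = 1.645 + 0.842 = 2.486.
(The Φ(−δ − z_{α/2}) term is vanishingly small for δ > 0 and is dropped in the standard sample-size formula.)
δ = d·√(n/2) ⇒ n = 2(δ/d)² = 2 × (2.486 / 0.62)² = 32.17.
Rounding up, n = 33 per group.

n = 33 per group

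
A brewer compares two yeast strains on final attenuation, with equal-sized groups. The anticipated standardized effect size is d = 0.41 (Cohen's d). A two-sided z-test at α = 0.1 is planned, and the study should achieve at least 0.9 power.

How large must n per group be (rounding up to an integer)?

Set Φ(δ − 1.645) = 0.9; then δ − 1.645 = Φ⁻¹(0.9) = 1.282, giving δ = 2.926.
(Ignoring the negligible lower-tail rejection probability gives the usual closed-form inversion.)
δ = d·√(n/2) ⇒ n = 2(δ/d)² = 2 × (2.926 / 0.41)² = 101.89.
Rounding up, n = 102 per group.

n = 102 per group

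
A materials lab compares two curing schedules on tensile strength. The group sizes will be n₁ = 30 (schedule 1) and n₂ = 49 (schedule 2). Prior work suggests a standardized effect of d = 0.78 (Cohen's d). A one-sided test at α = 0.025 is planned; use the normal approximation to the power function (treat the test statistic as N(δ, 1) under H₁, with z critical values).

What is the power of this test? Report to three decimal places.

Noncentrality parameter: δ = d / √(1/n₁ + 1/n₂) = 0.78 / √(1/30 + 1/49) = 3.3646
Critical value for a one-sided test at α = 0.025: z_α = 1.960.
Power = P(Z > 1.960 − δ) = Φ(1.405) = 0.9199.

Power ≈ 0.920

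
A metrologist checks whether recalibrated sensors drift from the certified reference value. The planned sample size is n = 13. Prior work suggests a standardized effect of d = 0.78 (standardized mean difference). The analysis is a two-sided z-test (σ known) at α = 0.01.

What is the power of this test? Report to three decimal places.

Power ≈ 0.593

Noncentrality parameter: δ = d·√n = 0.78 × √13 = 2.8123
Two-sided α = 0.01 → critical value z_{0.005} = 2.576.
Power = Φ(δ − 2.576) + Φ(−δ − 2.576) = Φ(0.237) + Φ(-5.388) = 0.5935 + 0.0000 = 0.5935.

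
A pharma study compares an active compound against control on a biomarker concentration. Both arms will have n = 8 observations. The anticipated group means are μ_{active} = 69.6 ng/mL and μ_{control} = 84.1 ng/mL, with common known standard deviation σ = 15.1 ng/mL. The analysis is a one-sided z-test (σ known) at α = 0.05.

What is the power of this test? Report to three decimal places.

Power ≈ 0.609

Standardized effect: d = |μ_{active} − μ_{control}| / σ = |69.6 − 84.1| / 15.1 = 0.9603
Noncentrality parameter: δ = d·√(n/2) = 0.9603 × √(8/2) = 1.9205
Critical value for a one-sided test at α = 0.05: z_α = 1.645.
Power = Φ(δ − 1.645) = Φ(0.276) = 0.6086.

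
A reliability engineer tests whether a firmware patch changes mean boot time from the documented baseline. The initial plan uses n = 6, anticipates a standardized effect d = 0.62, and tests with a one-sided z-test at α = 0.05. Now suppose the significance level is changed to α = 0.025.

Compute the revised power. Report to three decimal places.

Power ≈ 0.330

δ = d·√n = 0.62 × √6 = 1.5187 (unchanged). New critical value: z_{0.025} = 1.960.
Revised power = P(Z > 1.960 − δ) = Φ(-0.441) = 0.3295.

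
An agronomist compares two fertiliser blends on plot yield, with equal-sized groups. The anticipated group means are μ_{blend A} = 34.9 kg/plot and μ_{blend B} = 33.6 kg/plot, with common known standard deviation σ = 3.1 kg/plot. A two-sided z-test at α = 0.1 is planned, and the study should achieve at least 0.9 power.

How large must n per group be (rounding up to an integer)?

Standardized effect: d = |μ_{blend A} − μ_{blend B}| / σ = |34.9 − 33.6| / 3.1 = 0.4194
For power 0.9 need Φ(δ − z_{0.05}) = 0.9, so δ = z_{0.05} + z_{0.10} = 1.645 + 1.282 = 2.926.
(The Φ(−δ − z_{α/2}) term is vanishingly small for δ > 0 and is dropped in the standard sample-size formula.)
δ = d·√(n/2) ⇒ n = 2(δ/d)² = 2 × (2.926 / 0.4194)² = 97.39.
Rounding up, n = 98 per group.

n = 98 per group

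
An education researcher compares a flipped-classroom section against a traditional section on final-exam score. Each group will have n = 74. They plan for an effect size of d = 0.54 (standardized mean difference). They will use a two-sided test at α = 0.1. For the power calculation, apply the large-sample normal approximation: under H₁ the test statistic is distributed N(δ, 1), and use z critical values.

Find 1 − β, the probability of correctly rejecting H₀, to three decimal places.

Noncentrality parameter: δ = d·√(n/2) = 0.54 × √(74/2) = 3.2847
Two-sided α = 0.1 → critical value z_{0.05} = 1.645.
Power = Φ(δ − 1.645) + Φ(−δ − 1.645) = Φ(1.640) + Φ(-4.930) = 0.9495 + 0.0000 = 0.9495.

Power ≈ 0.949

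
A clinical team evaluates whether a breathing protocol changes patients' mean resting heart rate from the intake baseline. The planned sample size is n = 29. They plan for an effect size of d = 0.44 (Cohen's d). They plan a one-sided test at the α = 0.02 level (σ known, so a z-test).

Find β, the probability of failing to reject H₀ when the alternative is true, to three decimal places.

β ≈ 0.376

Noncentrality parameter: δ = d·√n = 0.44 × √29 = 2.3695
One-sided α = 0.02 → critical value z_{0.02} = 2.054.
Power = Φ(δ − 2.054) = Φ(0.316) = 0.6239.
Type II error: β = 1 − power = 1 − 0.6239 = 0.3761.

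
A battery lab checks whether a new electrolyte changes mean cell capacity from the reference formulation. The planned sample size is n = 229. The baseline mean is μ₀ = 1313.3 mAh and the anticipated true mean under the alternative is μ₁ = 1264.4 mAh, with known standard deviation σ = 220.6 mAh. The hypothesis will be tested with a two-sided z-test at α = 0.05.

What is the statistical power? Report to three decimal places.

Power ≈ 0.918

Standardized effect: d = |μ₁ − μ₀| / σ = |1264.4 − 1313.3| / 220.6 = 0.2217
Noncentrality parameter: λ = d·√n = 0.2217 × √229 = 3.3544
Two-sided α = 0.05 → critical value z_{0.025} = 1.960.
Power = Φ(λ − 1.960) + Φ(−λ − 1.960) = Φ(1.394) + Φ(-5.314) = 0.9184 + 0.0000 = 0.9184.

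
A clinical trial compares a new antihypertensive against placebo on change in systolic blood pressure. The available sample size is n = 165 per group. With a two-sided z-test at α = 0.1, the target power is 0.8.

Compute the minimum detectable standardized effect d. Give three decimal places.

Required noncentrality: δ = z_{0.05} + z_{0.20} = 1.645 + 0.842 = 2.486.
(The second rejection-region term Φ(−δ − z_{α/2}) is negligible and dropped.)
δ = d·√(n/2) ⇒ d = δ/√(n/2) = 2.486/√(165/2) = 0.2738.

d ≈ 0.274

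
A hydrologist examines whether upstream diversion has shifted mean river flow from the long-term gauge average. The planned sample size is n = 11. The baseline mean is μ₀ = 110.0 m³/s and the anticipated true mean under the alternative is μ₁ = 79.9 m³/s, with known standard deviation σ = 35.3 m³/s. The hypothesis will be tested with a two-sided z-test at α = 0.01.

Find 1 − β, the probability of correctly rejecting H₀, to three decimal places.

Standardized effect: d = |μ₁ − μ₀| / σ = |79.9 − 110.0| / 35.3 = 0.8527
Noncentrality parameter: λ = d·√n = 0.8527 × √11 = 2.8281
Critical value for a two-sided test at α = 0.01: z_{α/2} = 2.576.
Power = Φ(λ − 2.576) + Φ(−λ − 2.576) = Φ(0.252) + Φ(-5.404) = 0.5996 + 0.0000 = 0.5996.

Power ≈ 0.600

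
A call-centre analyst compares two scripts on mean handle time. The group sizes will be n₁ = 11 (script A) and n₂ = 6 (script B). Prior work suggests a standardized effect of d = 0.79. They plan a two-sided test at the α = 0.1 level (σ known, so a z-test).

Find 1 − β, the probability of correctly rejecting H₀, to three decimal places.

Power ≈ 0.466

Noncentrality parameter: δ = d / √(1/n₁ + 1/n₂) = 0.79 / √(1/11 + 1/6) = 1.5566
Two-sided α = 0.1 → critical value z_{0.05} = 1.645.
Power = Φ(δ − 1.645) + Φ(−δ − 1.645) = Φ(-0.088) + Φ(-3.201) = 0.4648 + 0.0007 = 0.4655.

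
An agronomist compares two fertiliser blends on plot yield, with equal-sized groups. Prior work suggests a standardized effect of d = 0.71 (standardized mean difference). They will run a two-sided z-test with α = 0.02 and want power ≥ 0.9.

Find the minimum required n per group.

n = 52 per group

For power 0.9 need Φ(δ − z_{0.01}) = 0.9, so δ = z_{0.01} + z_{0.10} = 2.326 + 1.282 = 3.608.
(Ignoring the negligible lower-tail rejection probability gives the usual closed-form inversion.)
δ = d·√(n/2) ⇒ n = 2(δ/d)² = 2 × (3.608 / 0.71)² = 51.64.
Rounding up, n = 52 per group.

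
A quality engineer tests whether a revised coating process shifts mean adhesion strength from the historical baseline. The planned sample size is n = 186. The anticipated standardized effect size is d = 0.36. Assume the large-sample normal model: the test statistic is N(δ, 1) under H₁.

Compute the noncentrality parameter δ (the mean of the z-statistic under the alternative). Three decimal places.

δ ≈ 4.910

δ = d·√n = 0.36 × √186 = 4.9097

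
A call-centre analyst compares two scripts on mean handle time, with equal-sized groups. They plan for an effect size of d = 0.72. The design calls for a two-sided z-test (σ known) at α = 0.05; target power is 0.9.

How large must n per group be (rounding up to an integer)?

n = 41 per group

For power 0.9 need Φ(δ − z_{0.025}) = 0.9, so δ = z_{0.025} + z_{0.10} = 1.960 + 1.282 = 3.242.
(Ignoring the negligible lower-tail rejection probability gives the usual closed-form inversion.)
δ = d·√(n/2) ⇒ n = 2(δ/d)² = 2 × (3.242 / 0.72)² = 40.54.
Round up to the next whole unit.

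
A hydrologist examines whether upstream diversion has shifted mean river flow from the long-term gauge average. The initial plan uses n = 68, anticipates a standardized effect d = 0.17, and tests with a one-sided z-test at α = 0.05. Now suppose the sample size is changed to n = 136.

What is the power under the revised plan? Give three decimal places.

Power ≈ 0.632

With n = 136: δ = d·√n = 0.17 × √136 = 1.9825. Critical value z_{0.05} = 1.645.
Revised power = P(Z > 1.645 − δ) = Φ(0.338) = 0.6322.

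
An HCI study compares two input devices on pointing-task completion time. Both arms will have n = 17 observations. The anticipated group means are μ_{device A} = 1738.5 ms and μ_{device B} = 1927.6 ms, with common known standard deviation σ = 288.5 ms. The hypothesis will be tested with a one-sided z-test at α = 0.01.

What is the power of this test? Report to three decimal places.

Power ≈ 0.339

Standardized effect: d = |μ_{device A} − μ_{device B}| / σ = |1738.5 − 1927.6| / 288.5 = 0.6555
Noncentrality parameter: δ = d·√(n/2) = 0.6555 × √(17/2) = 1.9110
Critical value for a one-sided test at α = 0.01: z_α = 2.326.
Power = P(Z > 2.326 − δ) = Φ(-0.415) = 0.3389.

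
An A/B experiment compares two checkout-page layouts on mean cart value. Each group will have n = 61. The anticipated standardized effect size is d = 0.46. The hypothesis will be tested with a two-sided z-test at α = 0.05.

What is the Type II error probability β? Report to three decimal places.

Noncentrality parameter: δ = d·√(n/2) = 0.46 × √(61/2) = 2.5404
Critical value for a two-sided test at α = 0.05: z_{α/2} = 1.960.
Power = Φ(δ − 1.960) + Φ(−δ − 1.960) = Φ(0.580) + Φ(-4.500) = 0.7192 + 0.0000 = 0.7192.
Type II error: β = 1 − power = 1 − 0.7192 = 0.2808.

β ≈ 0.281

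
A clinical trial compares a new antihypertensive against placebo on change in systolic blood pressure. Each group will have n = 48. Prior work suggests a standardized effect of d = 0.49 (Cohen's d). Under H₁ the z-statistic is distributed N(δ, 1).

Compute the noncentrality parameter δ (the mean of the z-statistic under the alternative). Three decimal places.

δ ≈ 2.400

δ = d·√(n/2) = 0.49 × √(48/2) = 2.4005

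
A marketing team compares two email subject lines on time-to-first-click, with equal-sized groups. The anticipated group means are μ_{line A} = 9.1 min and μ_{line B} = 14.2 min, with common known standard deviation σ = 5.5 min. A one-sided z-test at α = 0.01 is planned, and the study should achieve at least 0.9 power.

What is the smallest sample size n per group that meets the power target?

n = 31 per group

Standardized effect: d = |μ_{line A} − μ_{line B}| / σ = |9.1 − 14.2| / 5.5 = 0.9273
Set Φ(δ − 2.326) = 0.9; then δ − 2.326 = Φ⁻¹(0.9) = 1.282, giving δ = 3.608.
δ = d·√(n/2) ⇒ n = 2(δ/d)² = 2 × (3.608 / 0.9273)² = 30.28.
Round up to the next whole unit.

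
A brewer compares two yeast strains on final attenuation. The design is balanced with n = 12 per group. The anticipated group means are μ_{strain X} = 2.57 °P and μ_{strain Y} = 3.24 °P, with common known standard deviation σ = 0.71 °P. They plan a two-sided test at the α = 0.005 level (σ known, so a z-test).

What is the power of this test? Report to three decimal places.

Standardized effect: d = |μ_{strain X} − μ_{strain Y}| / σ = |2.57 − 3.24| / 0.71 = 0.9437
Noncentrality parameter: δ = d·√(n/2) = 0.9437 × √(12/2) = 2.3115
Two-sided α = 0.005 → critical value z_{0.0025} = 2.807.
Power = Φ(δ − 2.807) + Φ(−δ − 2.807) = Φ(-0.496) + Φ(-5.119) = 0.3101 + 0.0000 = 0.3101.

Power ≈ 0.310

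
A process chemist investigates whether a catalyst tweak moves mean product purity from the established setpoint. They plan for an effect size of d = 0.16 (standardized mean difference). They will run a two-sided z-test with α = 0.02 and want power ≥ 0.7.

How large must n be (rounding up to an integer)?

Set Φ(δ − 2.326) = 0.7; then δ − 2.326 = Φ⁻¹(0.7) = 0.524, giving δ = 2.851.
(For δ > 0 the lower-tail rejection region contributes negligibly to power, so the one-term inversion is standard.)
δ = d·√n ⇒ n = (δ/d)² = (2.851 / 0.16)² = 317.45.
Round up to the next whole unit.

n = 318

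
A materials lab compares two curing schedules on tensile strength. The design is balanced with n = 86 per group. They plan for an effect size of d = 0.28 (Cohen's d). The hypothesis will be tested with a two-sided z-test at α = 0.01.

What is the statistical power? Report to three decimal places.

Noncentrality parameter: δ = d·√(n/2) = 0.28 × √(86/2) = 1.8361
Two-sided α = 0.01 → critical value z_{0.005} = 2.576.
Power = Φ(δ − 2.576) + Φ(−δ − 2.576) = Φ(-0.740) + Φ(-4.412) = 0.2297 + 0.0000 = 0.2297.

Power ≈ 0.230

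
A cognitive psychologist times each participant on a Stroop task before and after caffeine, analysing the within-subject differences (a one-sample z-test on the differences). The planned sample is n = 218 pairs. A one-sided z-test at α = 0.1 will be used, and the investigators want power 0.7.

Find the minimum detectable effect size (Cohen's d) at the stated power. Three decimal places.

d ≈ 0.122

Required noncentrality: δ = z_{0.1} + z_{0.30} = 1.282 + 0.524 = 1.806.
δ = d·√n ⇒ d = δ/√n = 1.806/√218 = 0.1223.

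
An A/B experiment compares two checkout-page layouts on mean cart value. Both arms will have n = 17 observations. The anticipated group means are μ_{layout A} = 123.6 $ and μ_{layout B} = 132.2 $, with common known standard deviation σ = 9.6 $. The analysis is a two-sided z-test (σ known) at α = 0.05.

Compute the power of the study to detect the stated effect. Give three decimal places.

Power ≈ 0.743

Standardized effect: d = |μ_{layout A} − μ_{layout B}| / σ = |123.6 − 132.2| / 9.6 = 0.8958
Noncentrality parameter: δ = d·√(n/2) = 0.8958 × √(17/2) = 2.6118
Two-sided α = 0.05 → critical value z_{0.025} = 1.960.
Power = Φ(δ − 1.960) + Φ(−δ − 1.960) = Φ(0.652) + Φ(-4.572) = 0.7427 + 0.0000 = 0.7427.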